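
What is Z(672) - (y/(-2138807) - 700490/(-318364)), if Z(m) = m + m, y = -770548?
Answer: 456705906145205/340459575874 ≈ 1341.4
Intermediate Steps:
Z(m) = 2*m
Z(672) - (y/(-2138807) - 700490/(-318364)) = 2*672 - (-770548/(-2138807) - 700490/(-318364)) = 1344 - (-770548*(-1/2138807) - 700490*(-1/318364)) = 1344 - (770548/2138807 + 350245/159182) = 1344 - 1*871763829451/340459575874 = 1344 - 871763829451/340459575874 = 456705906145205/340459575874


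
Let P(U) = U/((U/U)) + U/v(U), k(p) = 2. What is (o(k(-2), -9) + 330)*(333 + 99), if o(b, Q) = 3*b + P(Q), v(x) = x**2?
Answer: 141216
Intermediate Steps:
P(U) = U + 1/U (P(U) = U/((U/U)) + U/(U**2) = U/1 + U/U**2 = U*1 + 1/U = U + 1/U)
o(b, Q) = Q + 1/Q + 3*b (o(b, Q) = 3*b + (Q + 1/Q) = Q + 1/Q + 3*b)
(o(k(-2), -9) + 330)*(333 + 99) = ((-9 + 1/(-9) + 3*2) + 330)*(333 + 99) = ((-9 - 1/9 + 6) + 330)*432 = (-28/9 + 330)*432 = (2942/9)*432 = 141216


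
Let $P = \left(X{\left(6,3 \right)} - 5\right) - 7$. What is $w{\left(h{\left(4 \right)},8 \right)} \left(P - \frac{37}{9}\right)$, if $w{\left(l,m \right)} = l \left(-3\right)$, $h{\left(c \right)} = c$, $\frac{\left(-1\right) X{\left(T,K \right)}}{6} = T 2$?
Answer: $\frac{3172}{3} \approx 1057.3$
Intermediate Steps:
$X{\left(T,K \right)} = - 12 T$ ($X{\left(T,K \right)} = - 6 T 2 = - 6 \cdot 2 T = - 12 T$)
$w{\left(l,m \right)} = - 3 l$
$P = -84$ ($P = \left(\left(-12\right) 6 - 5\right) - 7 = \left(-72 - 5\right) - 7 = -77 - 7 = -84$)
$w{\left(h{\left(4 \right)},8 \right)} \left(P - \frac{37}{9}\right) = \left(-3\right) 4 \left(-84 - \frac{37}{9}\right) = - 12 \left(-84 - \frac{37}{9}\right) = \left(-12\right) \left(- \frac{793}{9}\right) = \frac{3172}{3}$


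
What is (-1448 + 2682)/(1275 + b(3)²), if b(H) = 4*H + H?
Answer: 617/750 ≈ 0.82267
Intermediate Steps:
b(H) = 5*H
(-1448 + 2682)/(1275 + b(3)²) = (-1448 + 2682)/(1275 + (5*3)²) = 1234/(1275 + 15²) = 1234/(1275 + 225) = 1234/1500 = 1234*(1/1500) = 617/750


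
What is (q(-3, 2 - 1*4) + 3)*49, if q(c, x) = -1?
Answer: 98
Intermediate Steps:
(q(-3, 2 - 1*4) + 3)*49 = (-1 + 3)*49 = 2*49 = 98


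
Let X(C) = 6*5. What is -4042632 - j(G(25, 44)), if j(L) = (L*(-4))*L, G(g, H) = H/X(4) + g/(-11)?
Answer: -110060585444/27225 ≈ -4.0426e+6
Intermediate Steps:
X(C) = 30
G(g, H) = -g/11 + H/30 (G(g, H) = H/30 + g/(-11) = H*(1/30) + g*(-1/11) = H/30 - g/11 = -g/11 + H/30)
j(L) = -4*L**2 (j(L) = (-4*L)*L = -4*L**2)
-4042632 - j(G(25, 44)) = -4042632 - (-4)*(-1/11*25 + (1/30)*44)**2 = -4042632 - (-4)*(-25/11 + 22/15)**2 = -4042632 - (-4)*(-133/165)**2 = -4042632 - (-4)*17689/27225 = -4042632 - 1*(-70756/27225) = -4042632 + 70756/27225 = -110060585444/27225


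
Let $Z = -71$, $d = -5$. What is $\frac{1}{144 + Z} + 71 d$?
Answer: $- \frac{25914}{73} \approx -354.99$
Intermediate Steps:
$\frac{1}{144 + Z} + 71 d = \frac{1}{144 - 71} + 71 \left(-5\right) = \frac{1}{73} - 355 = - \frac{25914}{73}$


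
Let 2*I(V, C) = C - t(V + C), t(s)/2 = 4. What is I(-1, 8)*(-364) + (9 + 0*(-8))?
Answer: 9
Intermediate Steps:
t(s) = 8 (t(s) = 2*4 = 8)
I(V, C) = -4 + C/2 (I(V, C) = (C - 1*8)/2 = (C - 8)/2 = (-8 + C)/2 = -4 + C/2)
I(-1, 8)*(-364) + (9 + 0*(-8)) = (-4 + (½)*8)*(-364) + (9 + 0*(-8)) = (-4 + 4)*(-364) + (9 + 0) = 0*(-364) + 9 = 0 + 9 = 9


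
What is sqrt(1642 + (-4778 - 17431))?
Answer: I*sqrt(20567) ≈ 143.41*I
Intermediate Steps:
sqrt(1642 + (-4778 - 17431)) = sqrt(1642 - 22209) = sqrt(-20567) = I*sqrt(20567)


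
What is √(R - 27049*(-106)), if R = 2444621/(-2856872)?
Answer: √5850305204589693246/1428436 ≈ 1693.3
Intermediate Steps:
R = -2444621/2856872 (R = 2444621*(-1/2856872) = -2444621/2856872 ≈ -0.85570)
√(R - 27049*(-106)) = √(-2444621/2856872 - 27049*(-106)) = √(-2444621/2856872 + 2867194) = √(8191203812547/2856872) = √5850305204589693246/1428436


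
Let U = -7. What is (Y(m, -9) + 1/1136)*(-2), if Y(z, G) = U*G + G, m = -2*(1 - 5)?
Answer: -61345/568 ≈ -108.00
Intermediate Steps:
m = 8 (m = -2*(-4) = 8)
Y(z, G) = -6*G (Y(z, G) = -7*G + G = -6*G)
(Y(m, -9) + 1/1136)*(-2) = (-6*(-9) + 1/1136)*(-2) = (54 + 1/1136)*(-2) = (61345/1136)*(-2) = -61345/568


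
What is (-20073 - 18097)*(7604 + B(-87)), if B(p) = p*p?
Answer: -579153410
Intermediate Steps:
B(p) = p**2
(-20073 - 18097)*(7604 + B(-87)) = (-20073 - 18097)*(7604 + (-87)**2) = -38170*(7604 + 7569) = -38170*15173 = -579153410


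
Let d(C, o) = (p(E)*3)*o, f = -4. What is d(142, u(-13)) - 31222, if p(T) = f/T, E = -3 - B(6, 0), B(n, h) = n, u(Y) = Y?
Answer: -93718/3 ≈ -31239.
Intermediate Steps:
E = -9 (E = -3 - 1*6 = -3 - 6 = -9)
p(T) = -4/T
d(C, o) = 4*o/3 (d(C, o) = (-4/(-9)*3)*o = (-4*(-⅑)*3)*o = ((4/9)*3)*o = 4*o/3)
d(142, u(-13)) - 31222 = (4/3)*(-13) - 31222 = -52/3 - 31222 = -93718/3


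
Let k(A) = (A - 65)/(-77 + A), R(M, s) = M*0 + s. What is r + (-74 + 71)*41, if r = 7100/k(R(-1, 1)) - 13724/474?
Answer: 7848773/948 ≈ 8279.3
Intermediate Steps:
R(M, s) = s (R(M, s) = 0 + s = s)
k(A) = (-65 + A)/(-77 + A)
r = 7965377/948 (r = 7100/(((-65 + 1)/(-77 + 1))) - 13724/474 = 7100/((-64/(-76))) - 13724*1/474 = 7100/((-1/76*(-64))) - 6862/237 = 7100/(16/19) - 6862/237 = 7100*(19/16) - 6862/237 = 33725/4 - 6862/237 = 7965377/948 ≈ 8402.3)
r + (-74 + 71)*41 = 7965377/948 + (-74 + 71)*41 = 7965377/948 - 3*41 = 7965377/948 - 123 = 7848773/948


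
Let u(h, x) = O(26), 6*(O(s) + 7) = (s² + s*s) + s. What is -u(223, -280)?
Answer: -668/3 ≈ -222.67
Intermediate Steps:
O(s) = -7 + s²/3 + s/6 (O(s) = -7 + ((s² + s*s) + s)/6 = -7 + ((s² + s²) + s)/6 = -7 + (2*s² + s)/6 = -7 + (s + 2*s²)/6 = -7 + (s²/3 + s/6) = -7 + s²/3 + s/6)
u(h, x) = 668/3 (u(h, x) = -7 + (⅓)*26² + (⅙)*26 = -7 + (⅓)*676 + 13/3 = -7 + 676/3 + 13/3 = 668/3)
-u(223, -280) = -1*668/3 = -668/3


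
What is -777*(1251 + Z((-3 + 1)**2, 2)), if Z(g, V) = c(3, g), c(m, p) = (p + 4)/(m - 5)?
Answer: -968919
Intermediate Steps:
c(m, p) = (4 + p)/(-5 + m)
Z(g, V) = -2 - g/2 (Z(g, V) = (4 + g)/(-5 + 3) = (4 + g)/(-2) = -(4 + g)/2 = -2 - g/2)
-777*(1251 + Z((-3 + 1)**2, 2)) = -777*(1251 + (-2 - (-3 + 1)**2/2)) = -777*(1251 + (-2 - 1/2*(-2)**2)) = -777*(1251 + (-2 - 1/2*4)) = -777*(1251 + (-2 - 2)) = -777*(1251 - 4) = -777*1247 = -968919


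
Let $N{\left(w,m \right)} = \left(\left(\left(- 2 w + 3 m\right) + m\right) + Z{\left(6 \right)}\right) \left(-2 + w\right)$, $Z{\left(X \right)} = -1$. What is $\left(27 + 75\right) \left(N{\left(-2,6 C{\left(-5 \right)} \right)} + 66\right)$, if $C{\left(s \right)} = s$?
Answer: $54468$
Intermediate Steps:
$N{\left(w,m \right)} = \left(-2 + w\right) \left(-1 - 2 w + 4 m\right)$ ($N{\left(w,m \right)} = \left(\left(\left(- 2 w + 3 m\right) + m\right) - 1\right) \left(-2 + w\right) = \left(\left(- 2 w + 4 m\right) - 1\right) \left(-2 + w\right) = \left(-1 - 2 w + 4 m\right) \left(-2 + w\right) = \left(-2 + w\right) \left(-1 - 2 w + 4 m\right)$)
$\left(27 + 75\right) \left(N{\left(-2,6 C{\left(-5 \right)} \right)} + 66\right) = \left(27 + 75\right) \left(\left(2 - 8 \cdot 6 \left(-5\right) - 2 \left(-2\right)^{2} + 3 \left(-2\right) + 4 \cdot 6 \left(-5\right) \left(-2\right)\right) + 66\right) = 102 \left(\left(2 - -240 - 8 - 6 + 4 \left(-30\right) \left(-2\right)\right) + 66\right) = 102 \left(\left(2 + 240 - 8 - 6 + 240\right) + 66\right) = 102 \left(468 + 66\right) = 102 \cdot 534 = 54468$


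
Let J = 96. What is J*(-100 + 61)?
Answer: -3744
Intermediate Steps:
J*(-100 + 61) = 96*(-100 + 61) = 96*(-39) = -3744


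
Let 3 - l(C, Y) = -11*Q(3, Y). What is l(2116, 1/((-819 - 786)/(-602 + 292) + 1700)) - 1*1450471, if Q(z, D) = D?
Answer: -13940447886/9611 ≈ -1.4505e+6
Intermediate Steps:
l(C, Y) = 3 + 11*Y (l(C, Y) = 3 - (-11)*Y = 3 + 11*Y)
l(2116, 1/((-819 - 786)/(-602 + 292) + 1700)) - 1*1450471 = (3 + 11/((-819 - 786)/(-602 + 292) + 1700)) - 1*1450471 = (3 + 11/(-1605/(-310) + 1700)) - 1450471 = (3 + 11/(-1605*(-1/310) + 1700)) - 1450471 = (3 + 11/(321/62 + 1700)) - 1450471 = (3 + 11/(105721/62)) - 1450471 = (3 + 11*(62/105721)) - 1450471 = (3 + 62/9611) - 1450471 = 28895/9611 - 1450471 = -13940447886/9611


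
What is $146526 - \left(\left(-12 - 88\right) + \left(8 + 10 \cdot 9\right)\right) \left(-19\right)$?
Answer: $146488$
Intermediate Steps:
$146526 - \left(\left(-12 - 88\right) + \left(8 + 10 \cdot 9\right)\right) \left(-19\right) = 146526 - \left(-100 + \left(8 + 90\right)\right) \left(-19\right) = 146526 - \left(-100 + 98\right) \left(-19\right) = 146526 - \left(-2\right) \left(-19\right) = 146526 - 38 = 146488$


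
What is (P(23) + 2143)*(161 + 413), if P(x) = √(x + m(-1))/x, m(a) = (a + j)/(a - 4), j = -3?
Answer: 1230082 + 574*√595/115 ≈ 1.2302e+6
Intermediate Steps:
m(a) = (-3 + a)/(-4 + a) (m(a) = (a - 3)/(a - 4) = (-3 + a)/(-4 + a))
P(x) = √(⅘ + x)/x (P(x) = √(x + (-3 - 1)/(-4 - 1))/x = √(x - 4/(-5))/x = √(x - ⅕*(-4))/x = √(x + ⅘)/x = √(⅘ + x)/x)
(P(23) + 2143)*(161 + 413) = ((⅕)*√(20 + 25*23)/23 + 2143)*(161 + 413) = ((⅕)*(1/23)*√(20 + 575) + 2143)*574 = ((⅕)*(1/23)*√595 + 2143)*574 = (√595/115 + 2143)*574 = (2143 + √595/115)*574 = 1230082 + 574*√595/115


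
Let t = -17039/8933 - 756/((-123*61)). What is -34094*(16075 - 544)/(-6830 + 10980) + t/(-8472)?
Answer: -50112301958239853107/392748987280200 ≈ -1.2759e+5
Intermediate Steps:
t = -40363423/22341433 (t = -17039*1/8933 - 756/(-7503) = -17039/8933 - 756*(-1/7503) = -17039/8933 + 252/2501 = -40363423/22341433 ≈ -1.8067)
-34094*(16075 - 544)/(-6830 + 10980) + t/(-8472) = -34094*(16075 - 544)/(-6830 + 10980) - 40363423/22341433/(-8472) = -34094/(4150/15531) - 40363423/22341433*(-1/8472) = -34094/(4150*(1/15531)) + 40363423/189276620376 = -34094/4150/15531 + 40363423/189276620376 = -34094*15531/4150 + 40363423/189276620376 = -264756957/2075 + 40363423/189276620376 = -50112301958239853107/392748987280200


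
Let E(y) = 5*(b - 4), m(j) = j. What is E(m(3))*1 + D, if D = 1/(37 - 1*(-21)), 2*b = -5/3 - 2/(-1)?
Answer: -1666/87 ≈ -19.149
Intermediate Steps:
b = ⅙ (b = (-5/3 - 2/(-1))/2 = (-5*⅓ - 2*(-1))/2 = (-5/3 + 2)/2 = (½)*(⅓) = ⅙ ≈ 0.16667)
D = 1/58 (D = 1/(37 + 21) = 1/58 ≈ 0.017241)
E(y) = -115/6 (E(y) = 5*(⅙ - 4) = 5*(-23/6) = -115/6)
E(m(3))*1 + D = -115/6*1 + 1/58 = -115/6 + 1/58 = -1666/87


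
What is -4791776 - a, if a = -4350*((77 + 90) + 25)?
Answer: -3956576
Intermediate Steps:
a = -835200 (a = -4350*(167 + 25) = -4350*192 = -835200)
-4791776 - a = -4791776 - 1*(-835200) = -4791776 + 835200 = -3956576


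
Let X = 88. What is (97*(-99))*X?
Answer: -845064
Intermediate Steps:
(97*(-99))*X = (97*(-99))*88 = -9603*88 = -845064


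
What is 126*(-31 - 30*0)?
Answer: -3906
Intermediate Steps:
126*(-31 - 30*0) = 126*(-31 + 0) = 126*(-31) = -3906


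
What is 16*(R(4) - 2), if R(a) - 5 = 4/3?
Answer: 208/3 ≈ 69.333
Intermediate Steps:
R(a) = 19/3 (R(a) = 5 + 4/3 = 19/3)
16*(R(4) - 2) = 16*(19/3 - 2) = 16*(13/3) = 208/3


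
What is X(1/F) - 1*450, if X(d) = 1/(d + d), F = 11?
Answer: -889/2 ≈ -444.50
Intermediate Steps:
X(d) = 1/(2*d)
X(1/F) - 1*450 = 1/(2*(1/11)) - 1*450 = 1/(2*(1/11)) - 450 = (½)*11 - 450 = 11/2 - 450 = -889/2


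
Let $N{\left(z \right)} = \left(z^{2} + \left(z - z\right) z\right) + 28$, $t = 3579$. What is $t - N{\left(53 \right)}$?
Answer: $742$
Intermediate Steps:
$N{\left(z \right)} = 28 + z^{2}$ ($N{\left(z \right)} = \left(z^{2} + 0 z\right) + 28 = \left(z^{2} + 0\right) + 28 = z^{2} + 28 = 28 + z^{2}$)
$t - N{\left(53 \right)} = 3579 - \left(28 + 53^{2}\right) = 3579 - \left(28 + 2809\right) = 3579 - 2837 = 742$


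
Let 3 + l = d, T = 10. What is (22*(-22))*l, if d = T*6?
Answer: -27588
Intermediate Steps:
d = 60 (d = 10*6 = 60)
l = 57 (l = -3 + 60 = 57)
(22*(-22))*l = (22*(-22))*57 = -484*57 = -27588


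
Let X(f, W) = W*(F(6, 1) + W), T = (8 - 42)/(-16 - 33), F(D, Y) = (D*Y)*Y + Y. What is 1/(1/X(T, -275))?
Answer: 73700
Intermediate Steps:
F(D, Y) = Y + D*Y**2 (F(D, Y) = D*Y**2 + Y = Y + D*Y**2)
T = 34/49 (T = -34/(-49) = -34*(-1/49) = 34/49 ≈ 0.69388)
X(f, W) = W*(7 + W) (X(f, W) = W*(1*(1 + 6*1) + W) = W*(1*(1 + 6) + W) = W*(1*7 + W) = W*(7 + W))
1/(1/X(T, -275)) = 1/(1/(-275*(7 - 275))) = 1/(1/(-275*(-268))) = 1/(1/73700) = 73700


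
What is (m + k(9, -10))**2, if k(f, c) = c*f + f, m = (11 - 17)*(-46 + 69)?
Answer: 47961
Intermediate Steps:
m = -138 (m = -6*23 = -138)
k(f, c) = f + c*f
(m + k(9, -10))**2 = (-138 + 9*(1 - 10))**2 = (-138 + 9*(-9))**2 = (-138 - 81)**2 = (-219)**2 = 47961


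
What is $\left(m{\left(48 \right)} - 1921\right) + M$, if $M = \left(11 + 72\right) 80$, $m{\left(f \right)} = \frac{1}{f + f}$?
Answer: $\frac{453025}{96} \approx 4719.0$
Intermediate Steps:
$m{\left(f \right)} = \frac{1}{2 f}$
$M = 6640$ ($M = 83 \cdot 80 = 6640$)
$\left(m{\left(48 \right)} - 1921\right) + M = \left(\frac{1}{2 \cdot 48} - 1921\right) + 6640 = \left(\frac{1}{2} \cdot \frac{1}{48} - 1921\right) + 6640 = \left(\frac{1}{96} - 1921\right) + 6640 = - \frac{184415}{96} + 6640 = \frac{453025}{96}$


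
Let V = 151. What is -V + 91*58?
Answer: 5127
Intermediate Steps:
-V + 91*58 = -1*151 + 91*58 = -151 + 5278 = 5127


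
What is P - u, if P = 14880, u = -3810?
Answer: 18690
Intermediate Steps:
P - u = 14880 - 1*(-3810) = 14880 + 3810 = 18690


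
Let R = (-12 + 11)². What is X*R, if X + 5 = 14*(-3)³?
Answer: -383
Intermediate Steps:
X = -383 (X = -5 + 14*(-3)³ = -5 + 14*(-27) = -5 - 378 = -383)
R = 1 (R = (-1)² = 1)
X*R = -383*1 = -383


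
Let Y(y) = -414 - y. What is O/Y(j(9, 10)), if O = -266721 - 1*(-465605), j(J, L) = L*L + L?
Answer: -49721/131 ≈ -379.55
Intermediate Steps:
j(J, L) = L + L² (j(J, L) = L² + L = L + L²)
O = 198884 (O = -266721 + 465605 = 198884)
O/Y(j(9, 10)) = 198884/(-414 - 10*(1 + 10)) = 198884/(-414 - 10*11) = 198884/(-414 - 1*110) = 198884/(-414 - 110) = 198884/(-524) = 198884*(-1/524) = -49721/131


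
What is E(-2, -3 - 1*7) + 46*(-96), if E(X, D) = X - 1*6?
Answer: -4424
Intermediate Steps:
E(X, D) = -6 + X (E(X, D) = X - 6 = -6 + X)
E(-2, -3 - 1*7) + 46*(-96) = (-6 - 2) + 46*(-96) = -8 - 4416 = -4424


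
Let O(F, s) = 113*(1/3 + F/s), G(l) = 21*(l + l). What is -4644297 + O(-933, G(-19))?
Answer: -3706013519/798 ≈ -4.6441e+6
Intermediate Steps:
G(l) = 42*l (G(l) = 21*(2*l) = 42*l)
O(F, s) = 113/3 + 113*F/s (O(F, s) = 113*(1*(⅓) + F/s) = 113*(⅓ + F/s) = 113/3 + 113*F/s)
-4644297 + O(-933, G(-19)) = -4644297 + (113/3 + 113*(-933)/(42*(-19))) = -4644297 + (113/3 + 113*(-933)/(-798)) = -4644297 + (113/3 + 113*(-933)*(-1/798)) = -4644297 + (113/3 + 35143/266) = -4644297 + 135487/798 = -3706013519/798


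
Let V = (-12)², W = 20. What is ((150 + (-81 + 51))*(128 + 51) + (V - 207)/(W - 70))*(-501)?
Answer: -538105563/50 ≈ -1.0762e+7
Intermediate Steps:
V = 144
((150 + (-81 + 51))*(128 + 51) + (V - 207)/(W - 70))*(-501) = ((150 + (-81 + 51))*(128 + 51) + (144 - 207)/(20 - 70))*(-501) = ((150 - 30)*179 - 63/(-50))*(-501) = (120*179 - 63*(-1/50))*(-501) = (21480 + 63/50)*(-501) = (1074063/50)*(-501) = -538105563/50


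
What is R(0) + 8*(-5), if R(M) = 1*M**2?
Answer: -40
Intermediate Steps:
R(M) = M**2
R(0) + 8*(-5) = 0**2 + 8*(-5) = 0 - 40 = -40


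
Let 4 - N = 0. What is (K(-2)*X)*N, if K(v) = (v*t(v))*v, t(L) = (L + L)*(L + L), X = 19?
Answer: 4864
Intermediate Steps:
N = 4 (N = 4 - 1*0 = 4 + 0 = 4)
t(L) = 4*L² (t(L) = (2*L)*(2*L) = 4*L²)
K(v) = 4*v⁴ (K(v) = (v*(4*v²))*v = (4*v³)*v = 4*v⁴)
(K(-2)*X)*N = ((4*(-2)⁴)*19)*4 = ((4*16)*19)*4 = (64*19)*4 = 1216*4 = 4864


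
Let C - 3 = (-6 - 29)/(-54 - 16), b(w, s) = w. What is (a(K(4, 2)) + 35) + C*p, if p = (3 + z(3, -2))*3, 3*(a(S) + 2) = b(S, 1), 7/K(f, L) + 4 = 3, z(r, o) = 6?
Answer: 751/6 ≈ 125.17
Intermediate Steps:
K(f, L) = -7 (K(f, L) = 7/(-4 + 3) = 7/(-1) = 7*(-1) = -7)
a(S) = -2 + S/3
p = 27 (p = (3 + 6)*3 = 9*3 = 27)
C = 7/2 (C = 3 + (-6 - 29)/(-54 - 16) = 3 - 35/(-70) = 3 - 35*(-1/70) = 3 + ½ = 7/2 ≈ 3.5000)
(a(K(4, 2)) + 35) + C*p = ((-2 + (⅓)*(-7)) + 35) + (7/2)*27 = ((-2 - 7/3) + 35) + 189/2 = (-13/3 + 35) + 189/2 = 92/3 + 189/2 = 751/6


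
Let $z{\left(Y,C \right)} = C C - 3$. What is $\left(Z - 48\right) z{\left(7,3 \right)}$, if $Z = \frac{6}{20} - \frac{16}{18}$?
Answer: $- \frac{4373}{15} \approx -291.53$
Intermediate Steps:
$z{\left(Y,C \right)} = -3 + C^{2}$ ($z{\left(Y,C \right)} = C^{2} - 3 = -3 + C^{2}$)
$Z = - \frac{53}{90}$ ($Z = 6 \cdot \frac{1}{20} - \frac{8}{9} = \frac{3}{10} - \frac{8}{9} = - \frac{53}{90} \approx -0.58889$)
$\left(Z - 48\right) z{\left(7,3 \right)} = \left(- \frac{53}{90} - 48\right) \left(-3 + 3^{2}\right) = - \frac{4373 \left(-3 + 9\right)}{90} = \left(- \frac{4373}{90}\right) 6 = - \frac{4373}{15}$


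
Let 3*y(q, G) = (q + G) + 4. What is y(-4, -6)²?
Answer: 4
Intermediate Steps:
y(q, G) = 4/3 + G/3 + q/3 (y(q, G) = ((q + G) + 4)/3 = ((G + q) + 4)/3 = (4 + G + q)/3 = 4/3 + G/3 + q/3)
y(-4, -6)² = (4/3 + (⅓)*(-6) + (⅓)*(-4))² = (4/3 - 2 - 4/3)² = (-2)² = 4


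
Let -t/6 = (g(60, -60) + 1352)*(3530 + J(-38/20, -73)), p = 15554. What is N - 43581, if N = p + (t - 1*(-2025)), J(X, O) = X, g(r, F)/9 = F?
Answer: -86074526/5 ≈ -1.7215e+7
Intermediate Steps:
g(r, F) = 9*F
t = -85944516/5 (t = -6*(9*(-60) + 1352)*(3530 - 38/20) = -6*(-540 + 1352)*(3530 - 38*1/20) = -4872*(3530 - 19/10) = -4872*35281/10 = -6*14324086/5 = -85944516/5 ≈ -1.7189e+7)
N = -85856621/5 (N = 15554 + (-85944516/5 - 1*(-2025)) = 15554 + (-85944516/5 + 2025) = 15554 - 85934391/5 = -85856621/5 ≈ -1.7171e+7)
N - 43581 = -85856621/5 - 43581 = -86074526/5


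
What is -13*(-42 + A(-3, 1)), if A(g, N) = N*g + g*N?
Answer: 624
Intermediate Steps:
A(g, N) = 2*N*g (A(g, N) = N*g + N*g = 2*N*g)
-13*(-42 + A(-3, 1)) = -13*(-42 + 2*1*(-3)) = -13*(-42 - 6) = -13*(-48) = 624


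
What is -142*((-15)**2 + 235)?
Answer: -65320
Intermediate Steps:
-142*((-15)**2 + 235) = -142*(225 + 235) = -142*460 = -65320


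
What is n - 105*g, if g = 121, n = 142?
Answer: -12563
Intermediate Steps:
n - 105*g = 142 - 105*121 = 142 - 12705 = -12563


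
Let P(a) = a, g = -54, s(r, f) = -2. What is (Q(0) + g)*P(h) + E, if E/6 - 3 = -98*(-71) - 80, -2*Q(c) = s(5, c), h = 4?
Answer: 41074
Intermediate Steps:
Q(c) = 1 (Q(c) = -½*(-2) = 1)
E = 41286 (E = 18 + 6*(-98*(-71) - 80) = 18 + 6*(6958 - 80) = 18 + 6*6878 = 18 + 41268 = 41286)
(Q(0) + g)*P(h) + E = (1 - 54)*4 + 41286 = -53*4 + 41286 = -212 + 41286 = 41074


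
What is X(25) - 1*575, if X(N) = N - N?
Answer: -575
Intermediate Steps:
X(N) = 0
X(25) - 1*575 = 0 - 1*575 = 0 - 575 = -575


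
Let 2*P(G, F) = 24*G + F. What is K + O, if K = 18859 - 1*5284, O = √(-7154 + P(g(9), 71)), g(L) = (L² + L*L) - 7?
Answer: 13575 + I*√21034/2 ≈ 13575.0 + 72.516*I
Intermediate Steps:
g(L) = -7 + 2*L² (g(L) = (L² + L²) - 7 = 2*L² - 7 = -7 + 2*L²)
P(G, F) = F/2 + 12*G (P(G, F) = (24*G + F)/2 = (F + 24*G)/2 = F/2 + 12*G)
O = I*√21034/2 (O = √(-7154 + ((½)*71 + 12*(-7 + 2*9²))) = √(-7154 + (71/2 + 12*(-7 + 2*81))) = √(-7154 + (71/2 + 12*(-7 + 162))) = √(-7154 + (71/2 + 12*155)) = √(-7154 + (71/2 + 1860)) = √(-7154 + 3791/2) = √(-10517/2) = I*√21034/2 ≈ 72.516*I)
K = 13575 (K = 18859 - 5284 = 13575)
K + O = 13575 + I*√21034/2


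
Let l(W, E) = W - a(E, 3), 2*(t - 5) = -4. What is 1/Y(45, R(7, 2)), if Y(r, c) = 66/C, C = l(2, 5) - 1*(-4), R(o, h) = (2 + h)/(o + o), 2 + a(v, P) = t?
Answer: 5/66 ≈ 0.075758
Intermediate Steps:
t = 3 (t = 5 + (½)*(-4) = 5 - 2 = 3)
a(v, P) = 1 (a(v, P) = -2 + 3 = 1)
l(W, E) = -1 + W (l(W, E) = W - 1*1 = W - 1 = -1 + W)
R(o, h) = (2 + h)/(2*o) (R(o, h) = (2 + h)/((2*o)) = (2 + h)*(1/(2*o)) = (2 + h)/(2*o))
C = 5 (C = (-1 + 2) - 1*(-4) = 1 + 4 = 5)
Y(r, c) = 66/5
1/Y(45, R(7, 2)) = 1/(66/5) = 5/66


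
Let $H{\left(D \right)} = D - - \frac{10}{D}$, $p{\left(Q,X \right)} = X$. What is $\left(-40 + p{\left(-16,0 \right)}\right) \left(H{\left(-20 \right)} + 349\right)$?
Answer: $-13140$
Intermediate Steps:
$H{\left(D \right)} = D + \frac{10}{D}$
$\left(-40 + p{\left(-16,0 \right)}\right) \left(H{\left(-20 \right)} + 349\right) = \left(-40 + 0\right) \left(\left(-20 + \frac{10}{-20}\right) + 349\right) = - 40 \left(\left(-20 + 10 \left(- \frac{1}{20}\right)\right) + 349\right) = - 40 \left(\left(-20 - \frac{1}{2}\right) + 349\right) = - 40 \left(- \frac{41}{2} + 349\right) = \left(-40\right) \frac{657}{2} = -13140$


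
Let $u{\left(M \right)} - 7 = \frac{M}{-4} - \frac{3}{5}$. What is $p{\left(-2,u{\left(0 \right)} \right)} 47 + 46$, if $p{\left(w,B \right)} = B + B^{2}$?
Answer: $\frac{56798}{25} \approx 2271.9$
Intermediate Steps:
$u{\left(M \right)} = \frac{32}{5} - \frac{M}{4}$ ($u{\left(M \right)} = 7 + \left(\frac{M}{-4} - \frac{3}{5}\right) = 7 + \left(M \left(- \frac{1}{4}\right) - \frac{3}{5}\right) = 7 - \left(\frac{3}{5} + \frac{M}{4}\right) = \frac{32}{5} - \frac{M}{4}$)
$p{\left(-2,u{\left(0 \right)} \right)} 47 + 46 = \left(\frac{32}{5} - 0\right) \left(1 + \left(\frac{32}{5} - 0\right)\right) 47 + 46 = \left(\frac{32}{5} + 0\right) \left(1 + \left(\frac{32}{5} + 0\right)\right) 47 + 46 = \frac{32 \left(1 + \frac{32}{5}\right)}{5} \cdot 47 + 46 = \frac{32}{5} \cdot \frac{37}{5} \cdot 47 + 46 = \frac{1184}{25} \cdot 47 + 46 = \frac{55648}{25} + 46 = \frac{56798}{25}$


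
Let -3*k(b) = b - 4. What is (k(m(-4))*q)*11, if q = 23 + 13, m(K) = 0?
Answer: 528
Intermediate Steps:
k(b) = 4/3 - b/3 (k(b) = -(b - 4)/3 = -(-4 + b)/3 = 4/3 - b/3)
q = 36
(k(m(-4))*q)*11 = ((4/3 - ⅓*0)*36)*11 = ((4/3 + 0)*36)*11 = ((4/3)*36)*11 = 48*11 = 528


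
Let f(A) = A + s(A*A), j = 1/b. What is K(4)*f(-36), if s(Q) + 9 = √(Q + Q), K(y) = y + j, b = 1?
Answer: -225 + 180*√2 ≈ 29.558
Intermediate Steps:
j = 1 (j = 1/1 = 1*1 = 1)
K(y) = 1 + y (K(y) = y + 1 = 1 + y)
s(Q) = -9 + √2*√Q (s(Q) = -9 + √(Q + Q) = -9 + √(2*Q) = -9 + √2*√Q)
f(A) = -9 + A + √2*√(A²) (f(A) = A + (-9 + √2*√(A*A)) = A + (-9 + √2*√(A²)) = -9 + A + √2*√(A²))
K(4)*f(-36) = (1 + 4)*(-9 - 36 + √2*√((-36)²)) = 5*(-9 - 36 + √2*√1296) = 5*(-9 - 36 + √2*36) = 5*(-9 - 36 + 36*√2) = 5*(-45 + 36*√2) = -225 + 180*√2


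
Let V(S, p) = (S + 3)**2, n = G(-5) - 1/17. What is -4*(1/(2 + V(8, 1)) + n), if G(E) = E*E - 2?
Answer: -191948/2091 ≈ -91.797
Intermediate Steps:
G(E) = -2 + E**2 (G(E) = E**2 - 2 = -2 + E**2)
n = 390/17 (n = (-2 + (-5)**2) - 1/17 = (-2 + 25) - 1*1/17 = 23 - 1/17 = 390/17 ≈ 22.941)
V(S, p) = (3 + S)**2
-4*(1/(2 + V(8, 1)) + n) = -4*(1/(2 + (3 + 8)**2) + 390/17) = -4*(1/(2 + 11**2) + 390/17) = -4*(1/(2 + 121) + 390/17) = -4*(1/123 + 390/17) = -4*47987/2091 = -191948/2091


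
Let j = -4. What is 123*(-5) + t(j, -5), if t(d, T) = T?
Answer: -620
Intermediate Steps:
123*(-5) + t(j, -5) = 123*(-5) - 5 = -615 - 5 = -620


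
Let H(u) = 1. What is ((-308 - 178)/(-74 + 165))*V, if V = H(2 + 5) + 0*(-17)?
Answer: -486/91 ≈ -5.3407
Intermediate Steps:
V = 1 (V = 1 + 0*(-17) = 1 + 0 = 1)
((-308 - 178)/(-74 + 165))*V = ((-308 - 178)/(-74 + 165))*1 = -486/91*1 = -486/91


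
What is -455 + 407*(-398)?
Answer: -162441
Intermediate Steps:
-455 + 407*(-398) = -455 - 161986 = -162441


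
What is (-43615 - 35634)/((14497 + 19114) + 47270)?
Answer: -79249/80881 ≈ -0.97982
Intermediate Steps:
(-43615 - 35634)/((14497 + 19114) + 47270) = -79249/(33611 + 47270) = -79249/80881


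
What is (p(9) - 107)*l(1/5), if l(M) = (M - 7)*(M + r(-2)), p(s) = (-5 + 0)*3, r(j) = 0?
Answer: 4148/25 ≈ 165.92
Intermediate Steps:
p(s) = -15 (p(s) = -5*3 = -15)
l(M) = M*(-7 + M) (l(M) = (M - 7)*(M + 0) = (-7 + M)*M = M*(-7 + M))
(p(9) - 107)*l(1/5) = (-15 - 107)*((-7 + 1/5)/5) = -122*(-7 + ⅕)/5 = -122*(-34)/(5*5) = -122*(-34/25) = 4148/25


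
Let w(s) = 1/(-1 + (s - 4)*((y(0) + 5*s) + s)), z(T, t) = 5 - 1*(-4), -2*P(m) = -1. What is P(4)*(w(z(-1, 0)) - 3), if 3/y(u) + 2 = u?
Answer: -1567/1046 ≈ -1.4981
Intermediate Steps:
y(u) = 3/(-2 + u)
P(m) = 1/2 (P(m) = -1/2*(-1) = 1/2)
z(T, t) = 9 (z(T, t) = 5 + 4 = 9)
w(s) = 1/(-1 + (-4 + s)*(-3/2 + 6*s)) (w(s) = 1/(-1 + (s - 4)*((3/(-2 + 0) + 5*s) + s)) = 1/(-1 + (-4 + s)*((3/(-2) + 5*s) + s)) = 1/(-1 + (-4 + s)*((3*(-1/2) + 5*s) + s)) = 1/(-1 + (-4 + s)*((-3/2 + 5*s) + s)) = 1/(-1 + (-4 + s)*(-3/2 + 6*s)))
P(4)*(w(z(-1, 0)) - 3) = (2/(10 - 51*9 + 12*9**2) - 3)/2 = (2/(10 - 459 + 12*81) - 3)/2 = (2/(10 - 459 + 972) - 3)/2 = (2/523 - 3)/2 = (1/2)*(-1567/523) = -1567/1046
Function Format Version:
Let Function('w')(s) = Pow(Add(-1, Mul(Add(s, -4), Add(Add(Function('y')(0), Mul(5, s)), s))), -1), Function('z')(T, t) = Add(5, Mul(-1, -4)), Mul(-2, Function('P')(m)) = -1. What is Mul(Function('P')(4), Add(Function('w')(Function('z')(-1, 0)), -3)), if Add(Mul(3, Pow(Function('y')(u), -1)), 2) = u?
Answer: Rational(-1567, 1046) ≈ -1.4981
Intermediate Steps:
Function('y')(u) = Mul(3, Pow(Add(-2, u), -1))
Function('P')(m) = Rational(1, 2) (Function('P')(m) = Mul(Rational(-1, 2), -1) = Rational(1, 2))
Function('z')(T, t) = 9 (Function('z')(T, t) = Add(5, 4) = 9)
Function('w')(s) = Pow(Add(-1, Mul(Add(-4, s), Add(Rational(-3, 2), Mul(6, s)))), -1) (Function('w')(s) = Pow(Add(-1, Mul(Add(s, -4), Add(Add(Mul(3, Pow(Add(-2, 0), -1)), Mul(5, s)), s))), -1) = Pow(Add(-1, Mul(Add(-4, s), Add(Add(Mul(3, Pow(-2, -1)), Mul(5, s)), s))), -1) = Pow(Add(-1, Mul(Add(-4, s), Add(Add(Mul(3, Rational(-1, 2)), Mul(5, s)), s))), -1) = Pow(Add(-1, Mul(Add(-4, s), Add(Add(Rational(-3, 2), Mul(5, s)), s))), -1) = Pow(Add(-1, Mul(Add(-4, s), Add(Rational(-3, 2), Mul(6, s)))), -1))
Mul(Function('P')(4), Add(Function('w')(Function('z')(-1, 0)), -3)) = Mul(Rational(1, 2), Add(Mul(2, Pow(Add(10, Mul(-51, 9), Mul(12, Pow(9, 2))), -1)), -3)) = Mul(Rational(1, 2), Add(Mul(2, Pow(Add(10, -459, Mul(12, 81)), -1)), -3)) = Mul(Rational(1, 2), Add(Mul(2, Pow(Add(10, -459, 972), -1)), -3)) = Mul(Rational(1, 2), Add(Mul(2, Pow(523, -1)), -3)) = Mul(Rational(1, 2), Add(Mul(2, Rational(1, 523)), -3)) = Mul(Rational(1, 2), Add(Rational(2, 523), -3)) = Mul(Rational(1, 2), Rational(-1567, 523)) = Rational(-1567, 1046)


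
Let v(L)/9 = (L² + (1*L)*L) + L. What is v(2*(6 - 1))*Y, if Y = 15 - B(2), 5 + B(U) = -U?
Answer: 41580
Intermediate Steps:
v(L) = 9*L + 18*L² (v(L) = 9*((L² + (1*L)*L) + L) = 9*((L² + L*L) + L) = 9*((L² + L²) + L) = 9*(2*L² + L) = 9*(L + 2*L²) = 9*L + 18*L²)
B(U) = -5 - U
Y = 22 (Y = 15 - (-5 - 1*2) = 15 - (-5 - 2) = 15 - 1*(-7) = 15 + 7 = 22)
v(2*(6 - 1))*Y = (9*(2*(6 - 1))*(1 + 2*(2*(6 - 1))))*22 = (9*(2*5)*(1 + 2*(2*5)))*22 = (9*10*(1 + 2*10))*22 = (9*10*(1 + 20))*22 = (9*10*21)*22 = 1890*22 = 41580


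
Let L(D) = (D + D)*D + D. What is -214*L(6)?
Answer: -16692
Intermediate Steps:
L(D) = D + 2*D**2 (L(D) = (2*D)*D + D = 2*D**2 + D = D + 2*D**2)
-214*L(6) = -1284*(1 + 2*6) = -1284*(1 + 12) = -1284*13 = -214*78 = -16692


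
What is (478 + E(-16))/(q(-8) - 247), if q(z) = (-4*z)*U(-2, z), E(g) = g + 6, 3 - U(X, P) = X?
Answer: -156/29 ≈ -5.3793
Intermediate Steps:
U(X, P) = 3 - X
E(g) = 6 + g
q(z) = -20*z (q(z) = (-4*z)*(3 - 1*(-2)) = (-4*z)*(3 + 2) = -4*z*5 = -20*z)
(478 + E(-16))/(q(-8) - 247) = (478 + (6 - 16))/(-20*(-8) - 247) = (478 - 10)/(160 - 247) = 468/(-87) = 468*(-1/87) = -156/29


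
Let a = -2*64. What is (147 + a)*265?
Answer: 5035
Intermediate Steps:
a = -128
(147 + a)*265 = (147 - 128)*265 = 19*265 = 5035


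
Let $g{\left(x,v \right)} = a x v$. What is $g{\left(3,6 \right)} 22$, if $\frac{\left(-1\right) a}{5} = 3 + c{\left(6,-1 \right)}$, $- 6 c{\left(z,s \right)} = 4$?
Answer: $-4620$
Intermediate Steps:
$c{\left(z,s \right)} = - \frac{2}{3}$ ($c{\left(z,s \right)} = \left(- \frac{1}{6}\right) 4 = - \frac{2}{3}$)
$a = - \frac{35}{3}$ ($a = - 5 \left(3 - \frac{2}{3}\right) = \left(-5\right) \frac{7}{3} = - \frac{35}{3} \approx -11.667$)
$g{\left(x,v \right)} = - \frac{35 v x}{3}$ ($g{\left(x,v \right)} = - \frac{35 x}{3} v = - \frac{35 v x}{3}$)
$g{\left(3,6 \right)} 22 = \left(- \frac{35}{3}\right) 6 \cdot 3 \cdot 22 = \left(-210\right) 22 = -4620$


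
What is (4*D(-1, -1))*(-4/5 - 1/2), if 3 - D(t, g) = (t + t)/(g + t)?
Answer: -52/5 ≈ -10.400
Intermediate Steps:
D(t, g) = 3 - 2*t/(g + t) (D(t, g) = 3 - (t + t)/(g + t) = 3 - 2*t/(g + t))
(4*D(-1, -1))*(-4/5 - 1/2) = (4*((-1 + 3*(-1))/(-1 - 1)))*(-4/5 - 1/2) = (4*((-1 - 3)/(-2)))*(-4*⅕ - 1*½) = (4*(-½*(-4)))*(-⅘ - ½) = (4*2)*(-13/10) = 8*(-13/10) = -52/5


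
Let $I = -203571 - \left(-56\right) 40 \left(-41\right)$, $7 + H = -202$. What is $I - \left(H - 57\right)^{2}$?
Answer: $-366167$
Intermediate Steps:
$H = -209$ ($H = -7 - 202 = -209$)
$I = -295411$ ($I = -203571 - \left(-2240\right) \left(-41\right) = -203571 - 91840 = -295411$)
$I - \left(H - 57\right)^{2} = -295411 - \left(-209 - 57\right)^{2} = -295411 - \left(-266\right)^{2} = -295411 - 70756 = -366167$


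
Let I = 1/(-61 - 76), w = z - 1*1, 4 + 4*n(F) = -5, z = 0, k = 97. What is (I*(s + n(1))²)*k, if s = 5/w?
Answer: -81577/2192 ≈ -37.216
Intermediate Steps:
n(F) = -9/4 (n(F) = -1 + (¼)*(-5) = -1 - 5/4 = -9/4)
w = -1 (w = 0 - 1*1 = 0 - 1 = -1)
I = -1/137 (I = 1/(-137) = -1/137 ≈ -0.0072993)
s = -5 (s = 5/(-1) = 5*(-1) = -5)
(I*(s + n(1))²)*k = -(-5 - 9/4)²/137*97 = -(-29/4)²/137*97 = -1/137*841/16*97 = -841/2192*97 = -81577/2192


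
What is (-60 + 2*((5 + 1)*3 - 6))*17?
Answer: -612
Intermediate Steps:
(-60 + 2*((5 + 1)*3 - 6))*17 = (-60 + 2*(6*3 - 6))*17 = (-60 + 2*(18 - 6))*17 = (-60 + 2*12)*17 = (-60 + 24)*17 = -36*17 = -612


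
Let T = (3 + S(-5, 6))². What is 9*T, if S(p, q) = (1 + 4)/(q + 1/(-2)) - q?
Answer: 4761/121 ≈ 39.347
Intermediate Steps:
S(p, q) = -q + 5/(-½ + q) (S(p, q) = 5/(q - ½) - q = 5/(-½ + q) - q = -q + 5/(-½ + q))
T = 529/121 (T = (3 + (10 + 6 - 2*6²)/(-1 + 2*6))² = (3 + (10 + 6 - 2*36)/(-1 + 12))² = (3 + (10 + 6 - 72)/11)² = (3 + (1/11)*(-56))² = (3 - 56/11)² = (-23/11)² = 529/121 ≈ 4.3719)
9*T = 9*(529/121) = 4761/121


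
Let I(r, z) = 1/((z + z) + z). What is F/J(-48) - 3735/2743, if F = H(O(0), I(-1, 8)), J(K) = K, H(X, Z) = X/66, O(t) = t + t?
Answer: -3735/2743 ≈ -1.3616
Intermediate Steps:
I(r, z) = 1/(3*z) (I(r, z) = 1/(2*z + z) = 1/(3*z))
O(t) = 2*t
H(X, Z) = X/66 (H(X, Z) = X*(1/66) = X/66)
F = 0 (F = (2*0)/66 = (1/66)*0 = 0)
F/J(-48) - 3735/2743 = 0/(-48) - 3735/2743 = 0*(-1/48) - 3735*1/2743 = 0 - 3735/2743 = -3735/2743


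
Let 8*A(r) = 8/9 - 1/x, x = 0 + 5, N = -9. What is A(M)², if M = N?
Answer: 961/129600 ≈ 0.0074151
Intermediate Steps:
M = -9
x = 5
A(r) = 31/360 (A(r) = (8/9 - 1/5)/8 = (8*(⅑) - 1*⅕)/8 = (8/9 - ⅕)/8 = (⅛)*(31/45) = 31/360)
A(M)² = (31/360)² = 961/129600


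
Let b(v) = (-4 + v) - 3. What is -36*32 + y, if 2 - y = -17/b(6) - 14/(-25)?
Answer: -29189/25 ≈ -1167.6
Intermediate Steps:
b(v) = -7 + v
y = -389/25 (y = 2 - (-17/(-7 + 6) - 14/(-25)) = 2 - (-17/(-1) - 14*(-1/25)) = 2 - (-17*(-1) + 14/25) = 2 - (17 + 14/25) = 2 - 1*439/25 = 2 - 439/25 = -389/25 ≈ -15.560)
-36*32 + y = -36*32 - 389/25 = -1152 - 389/25 = -29189/25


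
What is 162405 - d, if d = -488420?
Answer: 650825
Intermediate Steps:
162405 - d = 162405 - 1*(-488420) = 162405 + 488420 = 650825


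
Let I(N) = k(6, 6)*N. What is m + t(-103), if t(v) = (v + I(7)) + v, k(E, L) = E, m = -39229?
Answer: -39393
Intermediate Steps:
I(N) = 6*N
t(v) = 42 + 2*v (t(v) = (v + 6*7) + v = (v + 42) + v = (42 + v) + v = 42 + 2*v)
m + t(-103) = -39229 + (42 + 2*(-103)) = -39229 + (42 - 206) = -39229 - 164 = -39393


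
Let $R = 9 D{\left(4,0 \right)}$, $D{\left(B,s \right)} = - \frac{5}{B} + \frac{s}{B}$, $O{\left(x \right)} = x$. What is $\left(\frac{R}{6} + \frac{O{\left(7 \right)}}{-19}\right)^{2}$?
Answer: $\frac{116281}{23104} \approx 5.0329$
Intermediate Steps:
$R = - \frac{45}{4}$ ($R = 9 \frac{-5 + 0}{4} = 9 \cdot \frac{1}{4} \left(-5\right) = 9 \left(- \frac{5}{4}\right) = - \frac{45}{4} \approx -11.25$)
$\left(\frac{R}{6} + \frac{O{\left(7 \right)}}{-19}\right)^{2} = \left(- \frac{45}{4 \cdot 6} + \frac{7}{-19}\right)^{2} = \left(\left(- \frac{45}{4}\right) \frac{1}{6} + 7 \left(- \frac{1}{19}\right)\right)^{2} = \left(- \frac{15}{8} - \frac{7}{19}\right)^{2} = \left(- \frac{341}{152}\right)^{2} = \frac{116281}{23104}$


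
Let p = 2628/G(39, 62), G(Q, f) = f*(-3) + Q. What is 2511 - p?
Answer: 123915/49 ≈ 2528.9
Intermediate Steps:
G(Q, f) = Q - 3*f (G(Q, f) = -3*f + Q = Q - 3*f)
p = -876/49 (p = 2628/(39 - 3*62) = 2628/(39 - 186) = 2628/(-147) = 2628*(-1/147) = -876/49 ≈ -17.878)
2511 - p = 2511 - 1*(-876/49) = 2511 + 876/49 = 123915/49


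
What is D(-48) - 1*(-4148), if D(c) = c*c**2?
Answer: -106444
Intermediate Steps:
D(c) = c**3
D(-48) - 1*(-4148) = (-48)**3 - 1*(-4148) = -110592 + 4148 = -106444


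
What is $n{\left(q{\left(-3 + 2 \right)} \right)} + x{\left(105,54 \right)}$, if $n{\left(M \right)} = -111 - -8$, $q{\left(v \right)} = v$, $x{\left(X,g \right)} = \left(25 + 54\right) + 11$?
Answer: $-13$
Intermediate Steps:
$x{\left(X,g \right)} = 90$ ($x{\left(X,g \right)} = 79 + 11 = 90$)
$n{\left(M \right)} = -103$ ($n{\left(M \right)} = -111 + 8 = -103$)
$n{\left(q{\left(-3 + 2 \right)} \right)} + x{\left(105,54 \right)} = -103 + 90 = -13$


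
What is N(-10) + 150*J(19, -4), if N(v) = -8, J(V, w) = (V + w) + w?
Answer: 1642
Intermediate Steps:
J(V, w) = V + 2*w
N(-10) + 150*J(19, -4) = -8 + 150*(19 + 2*(-4)) = -8 + 150*(19 - 8) = -8 + 150*11 = -8 + 1650 = 1642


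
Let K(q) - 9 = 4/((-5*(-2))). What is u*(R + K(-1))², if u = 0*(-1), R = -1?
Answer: 0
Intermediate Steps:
K(q) = 47/5 (K(q) = 9 + 4/((-5*(-2))) = 9 + 4/10 = 9 + 4*(⅒) = 9 + ⅖ = 47/5)
u = 0
u*(R + K(-1))² = 0*(-1 + 47/5)² = 0*(42/5)² = 0*(1764/25) = 0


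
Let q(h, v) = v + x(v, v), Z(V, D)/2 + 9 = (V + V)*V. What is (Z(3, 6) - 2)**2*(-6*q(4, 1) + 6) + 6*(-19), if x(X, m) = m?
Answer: -1650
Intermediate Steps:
Z(V, D) = -18 + 4*V**2 (Z(V, D) = -18 + 2*((V + V)*V) = -18 + 2*((2*V)*V) = -18 + 2*(2*V**2) = -18 + 4*V**2)
q(h, v) = 2*v (q(h, v) = v + v = 2*v)
(Z(3, 6) - 2)**2*(-6*q(4, 1) + 6) + 6*(-19) = ((-18 + 4*3**2) - 2)**2*(-12 + 6) + 6*(-19) = ((-18 + 4*9) - 2)**2*(-6*2 + 6) - 114 = ((-18 + 36) - 2)**2*(-12 + 6) - 114 = (18 - 2)**2*(-6) - 114 = 16**2*(-6) - 114 = 256*(-6) - 114 = -1536 - 114 = -1650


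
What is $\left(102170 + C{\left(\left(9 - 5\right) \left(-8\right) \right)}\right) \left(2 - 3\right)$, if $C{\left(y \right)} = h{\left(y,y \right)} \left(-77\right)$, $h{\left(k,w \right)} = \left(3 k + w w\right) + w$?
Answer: $-33178$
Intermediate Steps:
$h{\left(k,w \right)} = w + w^{2} + 3 k$ ($h{\left(k,w \right)} = \left(3 k + w^{2}\right) + w = \left(w^{2} + 3 k\right) + w = w + w^{2} + 3 k$)
$C{\left(y \right)} = - 308 y - 77 y^{2}$ ($C{\left(y \right)} = \left(y + y^{2} + 3 y\right) \left(-77\right) = \left(y^{2} + 4 y\right) \left(-77\right) = - 308 y - 77 y^{2}$)
$\left(102170 + C{\left(\left(9 - 5\right) \left(-8\right) \right)}\right) \left(2 - 3\right) = \left(102170 + 77 \left(9 - 5\right) \left(-8\right) \left(-4 - \left(9 - 5\right) \left(-8\right)\right)\right) \left(2 - 3\right) = \left(102170 + 77 \cdot 4 \left(-8\right) \left(-4 - 4 \left(-8\right)\right)\right) \left(-1\right) = \left(102170 + 77 \left(-32\right) \left(-4 - -32\right)\right) \left(-1\right) = \left(102170 + 77 \left(-32\right) \left(-4 + 32\right)\right) \left(-1\right) = \left(102170 + 77 \left(-32\right) 28\right) \left(-1\right) = \left(102170 - 68992\right) \left(-1\right) = 33178 \left(-1\right) = -33178$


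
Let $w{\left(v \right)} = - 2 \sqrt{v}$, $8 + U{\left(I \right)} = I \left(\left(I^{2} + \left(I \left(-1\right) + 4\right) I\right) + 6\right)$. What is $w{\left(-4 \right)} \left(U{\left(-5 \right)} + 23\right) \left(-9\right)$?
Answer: $3060 i \approx 3060.0 i$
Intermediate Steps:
$U{\left(I \right)} = -8 + I \left(6 + I^{2} + I \left(4 - I\right)\right)$ ($U{\left(I \right)} = -8 + I \left(\left(I^{2} + \left(I \left(-1\right) + 4\right) I\right) + 6\right) = -8 + I \left(\left(I^{2} + \left(- I + 4\right) I\right) + 6\right) = -8 + I \left(\left(I^{2} + \left(4 - I\right) I\right) + 6\right) = -8 + I \left(\left(I^{2} + I \left(4 - I\right)\right) + 6\right) = -8 + I \left(6 + I^{2} + I \left(4 - I\right)\right)$)
$w{\left(-4 \right)} \left(U{\left(-5 \right)} + 23\right) \left(-9\right) = - 2 \sqrt{-4} \left(\left(-8 + 4 \left(-5\right)^{2} + 6 \left(-5\right)\right) + 23\right) \left(-9\right) = - 2 \cdot 2 i \left(\left(-8 + 4 \cdot 25 - 30\right) + 23\right) \left(-9\right) = - 4 i \left(\left(-8 + 100 - 30\right) + 23\right) \left(-9\right) = - 4 i \left(62 + 23\right) \left(-9\right) = - 4 i 85 \left(-9\right) = - 340 i \left(-9\right) = 3060 i$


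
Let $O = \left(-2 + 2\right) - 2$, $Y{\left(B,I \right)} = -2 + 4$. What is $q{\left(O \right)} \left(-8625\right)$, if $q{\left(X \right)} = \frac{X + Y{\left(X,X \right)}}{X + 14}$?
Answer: $0$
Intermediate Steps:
$Y{\left(B,I \right)} = 2$
$O = -2$ ($O = 0 - 2 = -2$)
$q{\left(X \right)} = \frac{2 + X}{14 + X}$ ($q{\left(X \right)} = \frac{X + 2}{X + 14} = \frac{2 + X}{14 + X}$)
$q{\left(O \right)} \left(-8625\right) = \frac{2 - 2}{14 - 2} \left(-8625\right) = \frac{1}{12} \cdot 0 \left(-8625\right) = 0 \left(-8625\right) = 0$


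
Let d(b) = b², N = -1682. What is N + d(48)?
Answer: 622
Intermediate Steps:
N + d(48) = -1682 + 48² = -1682 + 2304 = 622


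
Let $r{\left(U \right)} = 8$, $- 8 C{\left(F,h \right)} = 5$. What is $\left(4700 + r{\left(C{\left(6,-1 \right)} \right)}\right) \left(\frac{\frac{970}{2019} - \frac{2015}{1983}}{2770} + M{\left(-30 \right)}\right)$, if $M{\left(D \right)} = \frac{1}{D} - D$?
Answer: $\frac{260771208835676}{1848364215} \approx 1.4108 \cdot 10^{5}$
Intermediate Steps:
$C{\left(F,h \right)} = - \frac{5}{8}$ ($C{\left(F,h \right)} = \left(- \frac{1}{8}\right) 5 = - \frac{5}{8}$)
$\left(4700 + r{\left(C{\left(6,-1 \right)} \right)}\right) \left(\frac{\frac{970}{2019} - \frac{2015}{1983}}{2770} + M{\left(-30 \right)}\right) = \left(4700 + 8\right) \left(\frac{\frac{970}{2019} - \frac{2015}{1983}}{2770} + \left(\frac{1}{-30} - -30\right)\right) = 4708 \left(\left(970 \cdot \frac{1}{2019} - \frac{2015}{1983}\right) \frac{1}{2770} + \left(- \frac{1}{30} + 30\right)\right) = 4708 \left(\left(\frac{970}{2019} - \frac{2015}{1983}\right) \frac{1}{2770} + \frac{899}{30}\right) = 4708 \left(\left(- \frac{714925}{1334559}\right) \frac{1}{2770} + \frac{899}{30}\right) = 4708 \left(- \frac{142985}{739345686} + \frac{899}{30}\right) = 4708 \cdot \frac{55388956847}{1848364215} = \frac{260771208835676}{1848364215}$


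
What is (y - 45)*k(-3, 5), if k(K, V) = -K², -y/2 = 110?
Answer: 2385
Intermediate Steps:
y = -220 (y = -2*110 = -220)
(y - 45)*k(-3, 5) = (-220 - 45)*(-1*(-3)²) = -(-265)*9 = -265*(-9) = 2385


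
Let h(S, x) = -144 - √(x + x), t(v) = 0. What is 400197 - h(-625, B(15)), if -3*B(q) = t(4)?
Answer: 400341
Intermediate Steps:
B(q) = 0 (B(q) = -⅓*0 = 0)
h(S, x) = -144 - √2*√x (h(S, x) = -144 - √(2*x) = -144 - √2*√x)
400197 - h(-625, B(15)) = 400197 - (-144 - √2*√0) = 400197 - (-144 - 1*√2*0) = 400197 - (-144 + 0) = 400197 - 1*(-144) = 400197 + 144 = 400341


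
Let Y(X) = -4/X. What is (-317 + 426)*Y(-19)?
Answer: 436/19 ≈ 22.947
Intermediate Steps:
(-317 + 426)*Y(-19) = (-317 + 426)*(-4/(-19)) = 109*(-4*(-1/19)) = 109*(4/19) = 436/19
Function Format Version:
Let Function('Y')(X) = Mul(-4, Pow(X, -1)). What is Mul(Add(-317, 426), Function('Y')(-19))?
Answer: Rational(436, 19) ≈ 22.947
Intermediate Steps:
Mul(Add(-317, 426), Function('Y')(-19)) = Mul(Add(-317, 426), Mul(-4, Pow(-19, -1))) = Mul(109, Mul(-4, Rational(-1, 19))) = Mul(109, Rational(4, 19)) = Rational(436, 19)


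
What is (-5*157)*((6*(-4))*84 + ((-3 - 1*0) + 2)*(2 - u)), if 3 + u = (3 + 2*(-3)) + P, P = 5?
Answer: 1584915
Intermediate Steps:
u = -1 (u = -3 + ((3 + 2*(-3)) + 5) = -3 + ((3 - 6) + 5) = -3 + (-3 + 5) = -3 + 2 = -1)
(-5*157)*((6*(-4))*84 + ((-3 - 1*0) + 2)*(2 - u)) = (-5*157)*((6*(-4))*84 + ((-3 - 1*0) + 2)*(2 - 1*(-1))) = -785*(-24*84 + ((-3 + 0) + 2)*(2 + 1)) = -785*(-2016 + (-3 + 2)*3) = -785*(-2016 - 1*3) = -785*(-2016 - 3) = -785*(-2019) = 1584915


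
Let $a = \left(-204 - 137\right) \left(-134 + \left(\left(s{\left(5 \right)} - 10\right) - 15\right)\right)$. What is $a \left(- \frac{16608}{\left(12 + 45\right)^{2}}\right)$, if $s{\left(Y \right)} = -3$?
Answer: $- \frac{101939904}{361} \approx -2.8238 \cdot 10^{5}$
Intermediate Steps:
$a = 55242$ ($a = \left(-204 - 137\right) \left(-134 - 28\right) = - 341 \left(-134 - 28\right) = \left(-341\right) \left(-162\right) = 55242$)
$a \left(- \frac{16608}{\left(12 + 45\right)^{2}}\right) = 55242 \left(- \frac{16608}{\left(12 + 45\right)^{2}}\right) = 55242 \left(- \frac{16608}{57^{2}}\right) = 55242 \left(- \frac{16608}{3249}\right) = 55242 \left(\left(-16608\right) \frac{1}{3249}\right) = 55242 \left(- \frac{5536}{1083}\right) = - \frac{101939904}{361}$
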